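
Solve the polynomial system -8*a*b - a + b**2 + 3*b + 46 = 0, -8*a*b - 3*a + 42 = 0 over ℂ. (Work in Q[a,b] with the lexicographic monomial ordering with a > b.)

Compute a lex Gröbner basis by Buchberger's algorithm.
f_1 = -8*a*b - a + b**2 + 3*b + 46, LT = a*b.
f_2 = -8*a*b - 3*a + 42, LT = a*b.

S(f_1,f_2): lcm = a*b. S = -1/4*a - 1/8*b**2 - 3/8*b - 1/2.
  leading term a: no divisor's leading term divides it; move -1/4*a to the remainder.
  leading term b**2: no divisor's leading term divides it; move -1/8*b**2 to the remainder.
  leading term b: no divisor's leading term divides it; move -3/8*b to the remainder.
  leading term 1: no divisor's leading term divides it; move -1/2 to the remainder.
  remainder -1/4*a - 1/8*b**2 - 3/8*b - 1/2 ≠ 0; add h_3 = -1/4*a - 1/8*b**2 - 3/8*b - 1/2 to the basis.

S(f_1,h_3): lcm = a*b. S = 1/8*a - 1/2*b**3 - 13/8*b**2 - 19/8*b - 23/4.
  leading term a: subtract (-1/2)·h_3 from 1/8*a - 1/2*b**3 - 13/8*b**2 - 19/8*b - 23/4 → -1/2*b**3 - 27/16*b**2 - 41/16*b - 6
  leading term b**3: no divisor's leading term divides it; move -1/2*b**3 to the remainder.
  leading term b**2: no divisor's leading term divides it; move -27/16*b**2 to the remainder.
  leading term b: no divisor's leading term divides it; move -41/16*b to the remainder.
  leading term 1: no divisor's leading term divides it; move -6 to the remainder.
  remainder -1/2*b**3 - 27/16*b**2 - 41/16*b - 6 ≠ 0; add h_4 = -1/2*b**3 - 27/16*b**2 - 41/16*b - 6 to the basis.

The other S-polynomials (S(f_2,h_3), S(f_1,h_4), S(f_2,h_4), S(h_3,h_4)) all reduce to 0 modulo the current basis, so we have a Gröbner basis.
Inter-reduce: drop elements whose leading term is divisible by another's, tail-reduce, and make monic.
Reduced Gröbner basis: {a + 1/2*b**2 + 3/2*b + 2, b**3 + 27/8*b**2 + 41/8*b + 12}.

Elimination: the polynomial b**3 + 27/8*b**2 + 41/8*b + 12 lies in the elimination ideal for b, so b ∈ {-3, -3/16 - sqrt(1015)*I/16, -3/16 + sqrt(1015)*I/16}. For each such b, the remaining basis elements (now univariate) give the rest of the solution.
  b = -3: the earlier basis element becomes a + 2 = 0, giving a = -2 — point (-2, -3).
  b = -3/16 - sqrt(1015)*I/16: the earlier basis element becomes a - 63/256 - 21*sqrt(1015)*I/256 = 0, giving a = 63/256 + 21*sqrt(1015)*I/256 — point (63/256 + 21*sqrt(1015)*I/256, -3/16 - sqrt(1015)*I/16).
  b = -3/16 + sqrt(1015)*I/16: the earlier basis element becomes a - 63/256 + 21*sqrt(1015)*I/256 = 0, giving a = 63/256 - 21*sqrt(1015)*I/256 — point (63/256 - 21*sqrt(1015)*I/256, -3/16 + sqrt(1015)*I/16).

{(-2, -3), (63/256 + 21*sqrt(1015)*I/256, -3/16 - sqrt(1015)*I/16), (63/256 - 21*sqrt(1015)*I/256, -3/16 + sqrt(1015)*I/16)}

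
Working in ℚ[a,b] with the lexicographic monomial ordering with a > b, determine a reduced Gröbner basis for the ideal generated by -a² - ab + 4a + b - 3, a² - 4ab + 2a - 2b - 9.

G = {a + 5/11b² - b - 27/11, b³ - 17/5b² - 16/5b + 6/5}

Buchberger's algorithm terminates because the ascending chain of leading-term ideals stabilizes.

f_1 = -a² - ab + 4a + b - 3, LT = a².
f_2 = a² - 4ab + 2a - 2b - 9, LT = a².

S(f_1,f_2): lcm = a². S = 5ab - 6a + b + 12.
  leading term ab: no divisor's leading term divides it; move 5ab to the remainder.
  leading term a: no divisor's leading term divides it; move -6a to the remainder.
  leading term b: no divisor's leading term divides it; move b to the remainder.
  leading term 1: no divisor's leading term divides it; move 12 to the remainder.
  remainder 5ab - 6a + b + 12 ≠ 0; add g_3 = 5ab - 6a + b + 12 to the basis.

S(f_1,g_3): lcm = a²b. S = 6/5a² + ab² - 21/5ab - 12/5a - b² + 3b.
  leading term a²: subtract (-6/5)·f_1 from 6/5a² + ab² - 21/5ab - 12/5a - b² + 3b → ab² - 27/5ab + 12/5a - b² + 21/5b - 18/5
  leading term ab²: subtract (⅕b)·g_3 from ab² - 27/5ab + 12/5a - b² + 21/5b - 18/5 → -21/5ab + 12/5a - 6/5b² + 9/5b - 18/5
  leading term ab: subtract (-21/25)·g_3 from -21/5ab + 12/5a - 6/5b² + 9/5b - 18/5 → -66/25a - 6/5b² + 66/25b + 162/25
  leading term a: no divisor's leading term divides it; move -66/25a to the remainder.
  leading term b²: no divisor's leading term divides it; move -6/5b² to the remainder.
  leading term b: no divisor's leading term divides it; move 66/25b to the remainder.
  leading term 1: no divisor's leading term divides it; move 162/25 to the remainder.
  remainder -66/25a - 6/5b² + 66/25b + 162/25 ≠ 0; add g_4 = -66/25a - 6/5b² + 66/25b + 162/25 to the basis.

S(g_3,g_4): lcm = ab. S = -6/5a - 5/11b³ + b² + 146/55b + 12/5.
  leading term a: subtract (5/11)·g_4 from -6/5a - 5/11b³ + b² + 146/55b + 12/5 → -5/11b³ + 17/11b² + 16/11b - 6/11
  leading term b³: no divisor's leading term divides it; move -5/11b³ to the remainder.
  leading term b²: no divisor's leading term divides it; move 17/11b² to the remainder.
  leading term b: no divisor's leading term divides it; move 16/11b to the remainder.
  leading term 1: no divisor's leading term divides it; move -6/11 to the remainder.
  remainder -5/11b³ + 17/11b² + 16/11b - 6/11 ≠ 0; add g_5 = -5/11b³ + 17/11b² + 16/11b - 6/11 to the basis.

The other S-polynomials (S(f_2,g_3), S(f_1,g_4), S(f_2,g_4), S(f_1,g_5), S(f_2,g_5), S(g_3,g_5), S(g_4,g_5)) all reduce to 0 modulo the current basis, so we have a Gröbner basis.
Inter-reduce: drop elements whose leading term is divisible by another's, tail-reduce, and make monic.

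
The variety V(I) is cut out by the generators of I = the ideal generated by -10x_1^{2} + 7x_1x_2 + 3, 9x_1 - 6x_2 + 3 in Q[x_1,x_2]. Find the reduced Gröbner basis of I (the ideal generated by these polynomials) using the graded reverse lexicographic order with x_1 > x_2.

f_1 = -10x_1^{2} + 7x_1x_2 + 3, LT = x_1^{2}.
f_2 = 9x_1 - 6x_2 + 3, LT = x_1.

S(f_1,f_2): lcm = x_1^{2}. S = -\tfrac{1}{30}x_1x_2 - \tfrac{1}{3}x_1 - \tfrac{3}{10}.
  leading term x_1x_2: subtract (-\tfrac{1}{270}x_2)·f_2 from -\tfrac{1}{30}x_1x_2 - \tfrac{1}{3}x_1 - \tfrac{3}{10} → -\tfrac{1}{45}x_2^{2} - \tfrac{1}{3}x_1 + \tfrac{1}{90}x_2 - \tfrac{3}{10}
  leading term x_2^{2}: no divisor's leading term divides it; move -\tfrac{1}{45}x_2^{2} to the remainder.
  leading term x_1: subtract (-\tfrac{1}{27})·f_2 from -\tfrac{1}{3}x_1 + \tfrac{1}{90}x_2 - \tfrac{3}{10} → -\tfrac{19}{90}x_2 - \tfrac{17}{90}
  leading term x_2: no divisor's leading term divides it; move -\tfrac{19}{90}x_2 to the remainder.
  leading term 1: no divisor's leading term divides it; move -\tfrac{17}{90} to the remainder.
  remainder -\tfrac{1}{45}x_2^{2} - \tfrac{19}{90}x_2 - \tfrac{17}{90} ≠ 0; add g_3 = -\tfrac{1}{45}x_2^{2} - \tfrac{19}{90}x_2 - \tfrac{17}{90} to the basis.

The other S-polynomials (S(f_1,g_3), S(f_2,g_3)) all reduce to 0 modulo the current basis, so we have a Gröbner basis.
Inter-reduce: drop elements whose leading term is divisible by another's, tail-reduce, and make monic.

G = {x_2^{2} + \tfrac{19}{2}x_2 + \tfrac{17}{2}, x_1 - \tfrac{2}{3}x_2 + \tfrac{1}{3}}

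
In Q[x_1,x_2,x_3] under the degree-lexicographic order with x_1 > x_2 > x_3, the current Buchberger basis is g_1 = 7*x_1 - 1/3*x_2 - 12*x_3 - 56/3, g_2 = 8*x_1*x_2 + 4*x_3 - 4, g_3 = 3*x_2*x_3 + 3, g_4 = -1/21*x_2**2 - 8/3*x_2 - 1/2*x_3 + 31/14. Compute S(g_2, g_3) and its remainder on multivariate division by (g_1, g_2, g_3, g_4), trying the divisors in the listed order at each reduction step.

lcm(LM(g_2), LM(g_3)) = x_1*x_2*x_3.
S = (lcm/LT(g_2))·g_2 − (lcm/LT(g_3))·g_3 = 1/2*x_3**2 - x_1 - 1/2*x_3.
Reduce S modulo (g_1, g_2, g_3, g_4) in that order:
  leading term x_3**2: no divisor's leading term divides it; move 1/2*x_3**2 to the remainder.
  leading term x_1: subtract (-1/7)·g_1 from -x_1 - 1/2*x_3 → -1/21*x_2 - 31/14*x_3 - 8/3
  leading term x_2: no divisor's leading term divides it; move -1/21*x_2 to the remainder.
  leading term x_3: no divisor's leading term divides it; move -31/14*x_3 to the remainder.
  leading term 1: no divisor's leading term divides it; move -8/3 to the remainder.
The remainder 1/2*x_3**2 - 1/21*x_2 - 31/14*x_3 - 8/3 is nonzero, so it would be added as the next basis element.

S(g_2, g_3) = 1/2*x_3**2 - x_1 - 1/2*x_3; remainder on division = 1/2*x_3**2 - 1/21*x_2 - 31/14*x_3 - 8/3.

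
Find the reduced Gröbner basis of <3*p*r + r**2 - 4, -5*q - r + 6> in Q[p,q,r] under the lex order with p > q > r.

This is the nonlinear analogue of row-reducing a linear system.

f_1 = 3*p*r + r**2 - 4, LT = p*r.
f_2 = -5*q - r + 6, LT = q.

The S-polynomials (S(f_1,f_2)) all reduce to 0 modulo the current basis, so we have a Gröbner basis.

G = {p*r + 1/3*r**2 - 4/3, q + 1/5*r - 6/5}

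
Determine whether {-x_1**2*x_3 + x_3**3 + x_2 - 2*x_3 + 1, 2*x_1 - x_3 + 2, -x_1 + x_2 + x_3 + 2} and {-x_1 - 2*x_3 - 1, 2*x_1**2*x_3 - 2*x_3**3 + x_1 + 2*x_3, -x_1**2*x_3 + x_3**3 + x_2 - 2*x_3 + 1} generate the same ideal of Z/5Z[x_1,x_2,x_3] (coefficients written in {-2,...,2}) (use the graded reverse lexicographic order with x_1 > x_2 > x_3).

Equality of ideals is decidable: compute both reduced Gröbner bases (unique for the ordering) and check whether they agree.
Buchberger on the first generating set:
f_1 = -x_1**2*x_3 + x_3**3 + x_2 - 2*x_3 + 1, LT = x_1**2*x_3.
f_2 = 2*x_1 - x_3 + 2, LT = x_1.
f_3 = -x_1 + x_2 + x_3 + 2, LT = x_1.

S(f_1,f_2): lcm = x_1**2*x_3. S = -2*x_1*x_3**2 - x_3**3 - x_1*x_3 - x_2 + 2*x_3 - 1.
  leading term x_1*x_3**2: subtract (-x_3**2)·f_2 from -2*x_1*x_3**2 - x_3**3 - x_1*x_3 - x_2 + 2*x_3 - 1 → -2*x_3**3 - x_1*x_3 + 2*x_3**2 - x_2 + 2*x_3 - 1
  leading term x_3**3: no divisor's leading term divides it; move -2*x_3**3 to the remainder.
  leading term x_1*x_3: subtract (2*x_3)·f_2 from -x_1*x_3 + 2*x_3**2 - x_2 + 2*x_3 - 1 → -x_3**2 - x_2 - 2*x_3 - 1
  leading term x_3**2: no divisor's leading term divides it; move -x_3**2 to the remainder.
  leading term x_2: no divisor's leading term divides it; move -x_2 to the remainder.
  leading term x_3: no divisor's leading term divides it; move -2*x_3 to the remainder.
  leading term 1: no divisor's leading term divides it; move -1 to the remainder.
  remainder -2*x_3**3 - x_3**2 - x_2 - 2*x_3 - 1 ≠ 0; add g_4 = -2*x_3**3 - x_3**2 - x_2 - 2*x_3 - 1 to the basis.

S(f_1,f_3): lcm = x_1**2*x_3. S = x_1*x_2*x_3 + x_1*x_3**2 - x_3**3 + 2*x_1*x_3 - x_2 + 2*x_3 - 1.
  leading term x_1*x_2*x_3: subtract (-2*x_2*x_3)·f_2 from x_1*x_2*x_3 + x_1*x_3**2 - x_3**3 + 2*x_1*x_3 - x_2 + 2*x_3 - 1 → x_1*x_3**2 - 2*x_2*x_3**2 - x_3**3 + 2*x_1*x_3 - x_2*x_3 - x_2 + 2*x_3 - 1
  leading term x_1*x_3**2: subtract (-2*x_3**2)·f_2 from x_1*x_3**2 - 2*x_2*x_3**2 - x_3**3 + 2*x_1*x_3 - x_2*x_3 - x_2 + 2*x_3 - 1 → -2*x_2*x_3**2 + 2*x_3**3 + 2*x_1*x_3 - x_2*x_3 - x_3**2 - x_2 + 2*x_3 - 1
  leading term x_2*x_3**2: no divisor's leading term divides it; move -2*x_2*x_3**2 to the remainder.
  leading term x_3**3: subtract (-1)·g_4 from 2*x_3**3 + 2*x_1*x_3 - x_2*x_3 - x_3**2 - x_2 + 2*x_3 - 1 → 2*x_1*x_3 - x_2*x_3 - 2*x_3**2 - 2*x_2 - 2
  leading term x_1*x_3: subtract (x_3)·f_2 from 2*x_1*x_3 - x_2*x_3 - 2*x_3**2 - 2*x_2 - 2 → -x_2*x_3 - x_3**2 - 2*x_2 - 2*x_3 - 2
  leading term x_2*x_3: no divisor's leading term divides it; move -x_2*x_3 to the remainder.
  leading term x_3**2: no divisor's leading term divides it; move -x_3**2 to the remainder.
  leading term x_2: no divisor's leading term divides it; move -2*x_2 to the remainder.
  leading term x_3: no divisor's leading term divides it; move -2*x_3 to the remainder.
  leading term 1: no divisor's leading term divides it; move -2 to the remainder.
  remainder -2*x_2*x_3**2 - x_2*x_3 - x_3**2 - 2*x_2 - 2*x_3 - 2 ≠ 0; add g_5 = -2*x_2*x_3**2 - x_2*x_3 - x_3**2 - 2*x_2 - 2*x_3 - 2 to the basis.

S(f_2,f_3): lcm = x_1. S = x_2 - 2*x_3 - 2.
  leading term x_2: no divisor's leading term divides it; move x_2 to the remainder.
  leading term x_3: no divisor's leading term divides it; move -2*x_3 to the remainder.
  leading term 1: no divisor's leading term divides it; move -2 to the remainder.
  remainder x_2 - 2*x_3 - 2 ≠ 0; add g_6 = x_2 - 2*x_3 - 2 to the basis.

The other S-polynomials (S(f_1,g_4), S(f_2,g_4), S(f_3,g_4), S(f_1,g_5), S(f_2,g_5), S(f_3,g_5), S(g_4,g_5), S(f_1,g_6), S(f_2,g_6), S(f_3,g_6), S(g_4,g_6), S(g_5,g_6)) all reduce to 0 modulo the current basis, so we have a Gröbner basis.
Inter-reduce: drop elements whose leading term is divisible by another's, tail-reduce, and make monic.
Reduced Gröbner basis: {x_3**3 - 2*x_3**2 + 2*x_3 - 1, x_1 + 2*x_3 + 1, x_2 - 2*x_3 - 2}.

Buchberger on the second generating set:
h_1 = -x_1 - 2*x_3 - 1, LT = x_1.
h_2 = 2*x_1**2*x_3 - 2*x_3**3 + x_1 + 2*x_3, LT = x_1**2*x_3.
h_3 = -x_1**2*x_3 + x_3**3 + x_2 - 2*x_3 + 1, LT = x_1**2*x_3.

S(h_1,h_2): lcm = x_1**2*x_3. S = 2*x_1*x_3**2 + x_3**3 + x_1*x_3 + 2*x_1 - x_3.
  leading term x_1*x_3**2: subtract (-2*x_3**2)·h_1 from 2*x_1*x_3**2 + x_3**3 + x_1*x_3 + 2*x_1 - x_3 → 2*x_3**3 + x_1*x_3 - 2*x_3**2 + 2*x_1 - x_3
  leading term x_3**3: no divisor's leading term divides it; move 2*x_3**3 to the remainder.
  leading term x_1*x_3: subtract (-x_3)·h_1 from x_1*x_3 - 2*x_3**2 + 2*x_1 - x_3 → x_3**2 + 2*x_1 - 2*x_3
  leading term x_3**2: no divisor's leading term divides it; move x_3**2 to the remainder.
  leading term x_1: subtract (-2)·h_1 from 2*x_1 - 2*x_3 → -x_3 - 2
  leading term x_3: no divisor's leading term divides it; move -x_3 to the remainder.
  leading term 1: no divisor's leading term divides it; move -2 to the remainder.
  remainder 2*x_3**3 + x_3**2 - x_3 - 2 ≠ 0; add k_4 = 2*x_3**3 + x_3**2 - x_3 - 2 to the basis.

S(h_1,h_3): lcm = x_1**2*x_3. S = 2*x_1*x_3**2 + x_3**3 + x_1*x_3 + x_2 - 2*x_3 + 1.
  leading term x_1*x_3**2: subtract (-2*x_3**2)·h_1 from 2*x_1*x_3**2 + x_3**3 + x_1*x_3 + x_2 - 2*x_3 + 1 → 2*x_3**3 + x_1*x_3 - 2*x_3**2 + x_2 - 2*x_3 + 1
  leading term x_3**3: subtract (1)·k_4 from 2*x_3**3 + x_1*x_3 - 2*x_3**2 + x_2 - 2*x_3 + 1 → x_1*x_3 + 2*x_3**2 + x_2 - x_3 - 2
  leading term x_1*x_3: subtract (-x_3)·h_1 from x_1*x_3 + 2*x_3**2 + x_2 - x_3 - 2 → x_2 - 2*x_3 - 2
  leading term x_2: no divisor's leading term divides it; move x_2 to the remainder.
  leading term x_3: no divisor's leading term divides it; move -2*x_3 to the remainder.
  leading term 1: no divisor's leading term divides it; move -2 to the remainder.
  remainder x_2 - 2*x_3 - 2 ≠ 0; add k_5 = x_2 - 2*x_3 - 2 to the basis.

The other S-polynomials (S(h_2,h_3), S(h_1,k_4), S(h_2,k_4), S(h_3,k_4), S(h_1,k_5), S(h_2,k_5), S(h_3,k_5), S(k_4,k_5)) all reduce to 0 modulo the current basis, so we have a Gröbner basis.
Inter-reduce: drop elements whose leading term is divisible by another's, tail-reduce, and make monic.
Reduced Gröbner basis: {x_3**3 - 2*x_3**2 + 2*x_3 - 1, x_1 + 2*x_3 + 1, x_2 - 2*x_3 - 2}.

The two bases agree; hence the ideals are identical.
The same test decides containment: I ⊆ J iff every generator of I reduces to 0 modulo a Gröbner basis of J.

Yes, the ideals are equal.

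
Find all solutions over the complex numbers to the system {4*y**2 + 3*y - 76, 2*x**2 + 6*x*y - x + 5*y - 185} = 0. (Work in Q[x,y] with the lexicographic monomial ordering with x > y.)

{(59/8 - 3*sqrt(1129)/8, -19/4), (59/8 + 3*sqrt(1129)/8, -19/4), (-33/2, 4), (5, 4)}

Compute a lex Gröbner basis by Buchberger's algorithm.
f_1 = 4*y**2 + 3*y - 76, LT = y**2.
f_2 = 2*x**2 + 6*x*y - x + 5*y - 185, LT = x**2.

The S-polynomials (S(f_1,f_2)) all reduce to 0 modulo the current basis, so we have a Gröbner basis.
Inter-reduce: drop elements whose leading term is divisible by another's, tail-reduce, and make monic.
Reduced Gröbner basis: {x**2 + 3*x*y - 1/2*x + 5/2*y - 185/2, y**2 + 3/4*y - 19}.

Elimination: the polynomial y**2 + 3/4*y - 19 lies in the elimination ideal for y, so y ∈ {-19/4, 4}. For each such y, the remaining basis elements (now univariate) give the rest of the solution.
  y = -19/4: the earlier basis element becomes x**2 - 59/4*x - 835/8 = 0, giving x = 59/8 - 3*sqrt(1129)/8, 59/8 + 3*sqrt(1129)/8 — points (59/8 - 3*sqrt(1129)/8, -19/4), (59/8 + 3*sqrt(1129)/8, -19/4).
  y = 4: the earlier basis element becomes x**2 + 23/2*x - 165/2 = 0, giving x = -33/2, 5 — points (-33/2, 4), (5, 4).
Each listed point satisfies every original equation (direct substitution).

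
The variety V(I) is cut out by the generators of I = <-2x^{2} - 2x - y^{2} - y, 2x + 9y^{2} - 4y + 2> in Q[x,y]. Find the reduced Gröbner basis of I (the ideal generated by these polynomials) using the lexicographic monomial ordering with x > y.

G = {x + \tfrac{9}{2}y^{2} - 2y + 1, y^{4} - \tfrac{8}{9}y^{3} + \tfrac{4}{9}y^{2} - \tfrac{2}{27}y}

f_1 = -2x^{2} - 2x - y^{2} - y, LT = x^{2}.
f_2 = 2x + 9y^{2} - 4y + 2, LT = x.

S(f_1,f_2): lcm = x^{2}. S = -\tfrac{9}{2}xy^{2} + 2xy + \tfrac{1}{2}y^{2} + \tfrac{1}{2}y.
  leading term xy^{2}: subtract (-\tfrac{9}{4}y^{2})·f_2 from -\tfrac{9}{2}xy^{2} + 2xy + \tfrac{1}{2}y^{2} + \tfrac{1}{2}y → 2xy + \tfrac{81}{4}y^{4} - 9y^{3} + 5y^{2} + \tfrac{1}{2}y
  leading term xy: subtract (y)·f_2 from 2xy + \tfrac{81}{4}y^{4} - 9y^{3} + 5y^{2} + \tfrac{1}{2}y → \tfrac{81}{4}y^{4} - 18y^{3} + 9y^{2} - \tfrac{3}{2}y
  leading term y^{4}: no divisor's leading term divides it; move \tfrac{81}{4}y^{4} to the remainder.
  leading term y^{3}: no divisor's leading term divides it; move -18y^{3} to the remainder.
  leading term y^{2}: no divisor's leading term divides it; move 9y^{2} to the remainder.
  leading term y: no divisor's leading term divides it; move -\tfrac{3}{2}y to the remainder.
  remainder \tfrac{81}{4}y^{4} - 18y^{3} + 9y^{2} - \tfrac{3}{2}y ≠ 0; add g_3 = \tfrac{81}{4}y^{4} - 18y^{3} + 9y^{2} - \tfrac{3}{2}y to the basis.

The other S-polynomials (S(f_1,g_3), S(f_2,g_3)) all reduce to 0 modulo the current basis, so we have a Gröbner basis.
Inter-reduce: drop elements whose leading term is divisible by another's, tail-reduce, and make monic.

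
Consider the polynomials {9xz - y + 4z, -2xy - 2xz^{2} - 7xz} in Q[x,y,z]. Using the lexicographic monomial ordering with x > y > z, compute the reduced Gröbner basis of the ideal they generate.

G = {xy + \tfrac{1}{9}yz + \tfrac{7}{18}y - \tfrac{4}{9}z^{2} - \tfrac{14}{9}z, xz - \tfrac{1}{9}y + \tfrac{4}{9}z, y^{2} + yz^{2} - \tfrac{1}{2}yz - 4z^{3} - 14z^{2}}

f_1 = 9xz - y + 4z, LT = xz.
f_2 = -2xy - 2xz^{2} - 7xz, LT = xy.

S(f_1,f_2): lcm = xyz. S = -xz^{3} - \tfrac{7}{2}xz^{2} - \tfrac{1}{9}y^{2} + \tfrac{4}{9}yz.
  leading term xz^{3}: subtract (-\tfrac{1}{9}z^{2})·f_1 from -xz^{3} - \tfrac{7}{2}xz^{2} - \tfrac{1}{9}y^{2} + \tfrac{4}{9}yz → -\tfrac{7}{2}xz^{2} - \tfrac{1}{9}y^{2} - \tfrac{1}{9}yz^{2} + \tfrac{4}{9}yz + \tfrac{4}{9}z^{3}
  leading term xz^{2}: subtract (-\tfrac{7}{18}z)·f_1 from -\tfrac{7}{2}xz^{2} - \tfrac{1}{9}y^{2} - \tfrac{1}{9}yz^{2} + \tfrac{4}{9}yz + \tfrac{4}{9}z^{3} → -\tfrac{1}{9}y^{2} - \tfrac{1}{9}yz^{2} + \tfrac{1}{18}yz + \tfrac{4}{9}z^{3} + \tfrac{14}{9}z^{2}
  leading term y^{2}: no divisor's leading term divides it; move -\tfrac{1}{9}y^{2} to the remainder.
  leading term yz^{2}: no divisor's leading term divides it; move -\tfrac{1}{9}yz^{2} to the remainder.
  leading term yz: no divisor's leading term divides it; move \tfrac{1}{18}yz to the remainder.
  leading term z^{3}: no divisor's leading term divides it; move \tfrac{4}{9}z^{3} to the remainder.
  leading term z^{2}: no divisor's leading term divides it; move \tfrac{14}{9}z^{2} to the remainder.
  remainder -\tfrac{1}{9}y^{2} - \tfrac{1}{9}yz^{2} + \tfrac{1}{18}yz + \tfrac{4}{9}z^{3} + \tfrac{14}{9}z^{2} ≠ 0; add g_3 = -\tfrac{1}{9}y^{2} - \tfrac{1}{9}yz^{2} + \tfrac{1}{18}yz + \tfrac{4}{9}z^{3} + \tfrac{14}{9}z^{2} to the basis.

The other S-polynomials (S(f_1,g_3), S(f_2,g_3)) all reduce to 0 modulo the current basis, so we have a Gröbner basis.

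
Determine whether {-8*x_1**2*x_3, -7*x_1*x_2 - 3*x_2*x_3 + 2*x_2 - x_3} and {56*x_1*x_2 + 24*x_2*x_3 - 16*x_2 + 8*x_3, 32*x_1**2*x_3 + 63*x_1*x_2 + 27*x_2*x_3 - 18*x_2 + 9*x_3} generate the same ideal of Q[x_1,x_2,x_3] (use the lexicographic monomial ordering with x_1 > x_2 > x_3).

For a fixed monomial order, each ideal has a unique reduced Gröbner basis; comparing bases decides equality.
Buchberger on the first generating set:
f_1 = -8*x_1**2*x_3, LT = x_1**2*x_3.
f_2 = -7*x_1*x_2 - 3*x_2*x_3 + 2*x_2 - x_3, LT = x_1*x_2.

S(f_1,f_2): lcm = x_1**2*x_2*x_3. S = -3/7*x_1*x_2*x_3**2 + 2/7*x_1*x_2*x_3 - 1/7*x_1*x_3**2.
  reduce S modulo (f_1, f_2):
  remainder -1/7*x_1*x_3**2 + 9/49*x_2*x_3**3 - 12/49*x_2*x_3**2 + 4/49*x_2*x_3 + 3/49*x_3**3 - 2/49*x_3**2 ≠ 0; add g_3 = -1/7*x_1*x_3**2 + 9/49*x_2*x_3**3 - 12/49*x_2*x_3**2 + 4/49*x_2*x_3 + 3/49*x_3**3 - 2/49*x_3**2 to the basis.

S(f_2,g_3): lcm = x_1*x_2*x_3**2. S = 9/7*x_2**2*x_3**3 - 12/7*x_2**2*x_3**2 + 4/7*x_2**2*x_3 + 6/7*x_2*x_3**3 - 4/7*x_2*x_3**2 + 1/7*x_3**3.
  reduce S modulo (f_1, f_2, g_3):
  remainder 9/7*x_2**2*x_3**3 - 12/7*x_2**2*x_3**2 + 4/7*x_2**2*x_3 + 6/7*x_2*x_3**3 - 4/7*x_2*x_3**2 + 1/7*x_3**3 ≠ 0; add g_4 = 9/7*x_2**2*x_3**3 - 12/7*x_2**2*x_3**2 + 4/7*x_2**2*x_3 + 6/7*x_2*x_3**3 - 4/7*x_2*x_3**2 + 1/7*x_3**3 to the basis.

The other S-polynomials (S(f_1,g_3), S(f_1,g_4), S(f_2,g_4), S(g_3,g_4)) all reduce to 0 modulo the current basis, so we have a Gröbner basis.
Inter-reduce: drop elements whose leading term is divisible by another's, tail-reduce, and make monic.
Reduced Gröbner basis: {x_1**2*x_3, x_1*x_2 + 3/7*x_2*x_3 - 2/7*x_2 + 1/7*x_3, x_1*x_3**2 - 9/7*x_2*x_3**3 + 12/7*x_2*x_3**2 - 4/7*x_2*x_3 - 3/7*x_3**3 + 2/7*x_3**2, x_2**2*x_3**3 - 4/3*x_2**2*x_3**2 + 4/9*x_2**2*x_3 + 2/3*x_2*x_3**3 - 4/9*x_2*x_3**2 + 1/9*x_3**3}.

Buchberger on the second generating set:
h_1 = 56*x_1*x_2 + 24*x_2*x_3 - 16*x_2 + 8*x_3, LT = x_1*x_2.
h_2 = 32*x_1**2*x_3 + 63*x_1*x_2 + 27*x_2*x_3 - 18*x_2 + 9*x_3, LT = x_1**2*x_3.

S(h_1,h_2): lcm = x_1**2*x_2*x_3. S = -63/32*x_1*x_2**2 + 3/7*x_1*x_2*x_3**2 - 2/7*x_1*x_2*x_3 + 1/7*x_1*x_3**2 - 27/32*x_2**2*x_3 + 9/16*x_2**2 - 9/32*x_2*x_3.
  reduce S modulo (h_1, h_2):
  remainder 1/7*x_1*x_3**2 - 9/49*x_2*x_3**3 + 12/49*x_2*x_3**2 - 4/49*x_2*x_3 - 3/49*x_3**3 + 2/49*x_3**2 ≠ 0; add k_3 = 1/7*x_1*x_3**2 - 9/49*x_2*x_3**3 + 12/49*x_2*x_3**2 - 4/49*x_2*x_3 - 3/49*x_3**3 + 2/49*x_3**2 to the basis.

S(h_1,k_3): lcm = x_1*x_2*x_3**2. S = 9/7*x_2**2*x_3**3 - 12/7*x_2**2*x_3**2 + 4/7*x_2**2*x_3 + 6/7*x_2*x_3**3 - 4/7*x_2*x_3**2 + 1/7*x_3**3.
  reduce S modulo (h_1, h_2, k_3):
  remainder 9/7*x_2**2*x_3**3 - 12/7*x_2**2*x_3**2 + 4/7*x_2**2*x_3 + 6/7*x_2*x_3**3 - 4/7*x_2*x_3**2 + 1/7*x_3**3 ≠ 0; add k_4 = 9/7*x_2**2*x_3**3 - 12/7*x_2**2*x_3**2 + 4/7*x_2**2*x_3 + 6/7*x_2*x_3**3 - 4/7*x_2*x_3**2 + 1/7*x_3**3 to the basis.

The other S-polynomials (S(h_2,k_3), S(h_1,k_4), S(h_2,k_4), S(k_3,k_4)) all reduce to 0 modulo the current basis, so we have a Gröbner basis.
Inter-reduce: drop elements whose leading term is divisible by another's, tail-reduce, and make monic.
Reduced Gröbner basis: {x_1**2*x_3, x_1*x_2 + 3/7*x_2*x_3 - 2/7*x_2 + 1/7*x_3, x_1*x_3**2 - 9/7*x_2*x_3**3 + 12/7*x_2*x_3**2 - 4/7*x_2*x_3 - 3/7*x_3**3 + 2/7*x_3**2, x_2**2*x_3**3 - 4/3*x_2**2*x_3**2 + 4/9*x_2**2*x_3 + 2/3*x_2*x_3**3 - 4/9*x_2*x_3**2 + 1/9*x_3**3}.

Same reduced basis, so the two generating sets span the same ideal.

Yes, the ideals are equal.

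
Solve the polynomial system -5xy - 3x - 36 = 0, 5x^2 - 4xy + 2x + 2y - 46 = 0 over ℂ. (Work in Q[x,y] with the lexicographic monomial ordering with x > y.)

{(-2, 3), (14/25 + 2*sqrt(274)/25, 11/5 - 2*sqrt(274)/5), (14/25 - 2*sqrt(274)/25, 11/5 + 2*sqrt(274)/5)}

Compute a lex Gröbner basis by Buchberger's algorithm.
f_1 = -5xy - 3x - 36, LT = xy.
f_2 = 5x^2 - 4xy + 2x + 2y - 46, LT = x^2.

S(f_1,f_2): lcm = x^2y. S = 3/5x^2 + 4/5xy^2 - 2/5xy + 36/5x - 2/5y^2 + 46/5y.
  leading term x^2: subtract (3/25)·f_2 from 3/5x^2 + 4/5xy^2 - 2/5xy + 36/5x - 2/5y^2 + 46/5y → 4/5xy^2 + 2/25xy + 174/25x - 2/5y^2 + 224/25y + 138/25
  leading term xy^2: subtract (-4/25y)·f_1 from 4/5xy^2 + 2/25xy + 174/25x - 2/5y^2 + 224/25y + 138/25 → -2/5xy + 174/25x - 2/5y^2 + 16/5y + 138/25
  leading term xy: subtract (2/25)·f_1 from -2/5xy + 174/25x - 2/5y^2 + 16/5y + 138/25 → 36/5x - 2/5y^2 + 16/5y + 42/5
  leading term x: no divisor's leading term divides it; move 36/5x to the remainder.
  leading term y^2: no divisor's leading term divides it; move -2/5y^2 to the remainder.
  leading term y: no divisor's leading term divides it; move 16/5y to the remainder.
  leading term 1: no divisor's leading term divides it; move 42/5 to the remainder.
  remainder 36/5x - 2/5y^2 + 16/5y + 42/5 ≠ 0; add h_3 = 36/5x - 2/5y^2 + 16/5y + 42/5 to the basis.

S(f_1,h_3): lcm = xy. S = 3/5x + 1/18y^3 - 4/9y^2 - 7/6y + 36/5.
  leading term x: subtract (1/12)·h_3 from 3/5x + 1/18y^3 - 4/9y^2 - 7/6y + 36/5 → 1/18y^3 - 37/90y^2 - 43/30y + 13/2
  leading term y^3: no divisor's leading term divides it; move 1/18y^3 to the remainder.
  leading term y^2: no divisor's leading term divides it; move -37/90y^2 to the remainder.
  leading term y: no divisor's leading term divides it; move -43/30y to the remainder.
  leading term 1: no divisor's leading term divides it; move 13/2 to the remainder.
  remainder 1/18y^3 - 37/90y^2 - 43/30y + 13/2 ≠ 0; add h_4 = 1/18y^3 - 37/90y^2 - 43/30y + 13/2 to the basis.

S(f_2,h_3): lcm = x^2. S = 1/18xy^2 - 56/45xy - 23/30x + 2/5y - 46/5.
  leading term xy^2: subtract (-1/90y)·f_1 from 1/18xy^2 - 56/45xy - 23/30x + 2/5y - 46/5 → -23/18xy - 23/30x - 46/5
  leading term xy: subtract (23/90)·f_1 from -23/18xy - 23/30x - 46/5 → 0
  remainder 0.

S(f_1,h_4): lcm = xy^3. S = 8xy^2 + 129/5xy - 117x + 36/5y^2.
  leading term xy^2: subtract (-8/5y)·f_1 from 8xy^2 + 129/5xy - 117x + 36/5y^2 → 21xy - 117x + 36/5y^2 - 288/5y
  leading term xy: subtract (-21/5)·f_1 from 21xy - 117x + 36/5y^2 - 288/5y → -648/5x + 36/5y^2 - 288/5y - 756/5
  leading term x: subtract (-18)·h_3 from -648/5x + 36/5y^2 - 288/5y - 756/5 → 0
  remainder 0.

S(f_2,h_4): leading monomials are coprime, so the S-polynomial reduces to 0 (Buchberger's first criterion).
S(h_3,h_4): leading monomials are coprime, so the S-polynomial reduces to 0 (Buchberger's first criterion).
Every S-polynomial of the final basis reduces to 0, so we have a Gröbner basis.
Inter-reduce: drop elements whose leading term is divisible by another's, tail-reduce, and make monic.
Reduced Gröbner basis: {x - 1/18y^2 + 4/9y + 7/6, y^3 - 37/5y^2 - 129/5y + 117}.

A lex Gröbner basis eliminates variables successively. Here y^3 - 37/5y^2 - 129/5y + 117 depends only on y, with roots {3, 11/5 - 2*sqrt(274)/5, 11/5 + 2*sqrt(274)/5}; lifting each root through the earlier basis elements recovers the full solutions.
  y = 3: the earlier basis element becomes x + 2 = 0, giving x = -2 — point (-2, 3).
  y = 11/5 - 2*sqrt(274)/5: the earlier basis element becomes x - 2*sqrt(274)/25 - 14/25 = 0, giving x = 14/25 + 2*sqrt(274)/25 — point (14/25 + 2*sqrt(274)/25, 11/5 - 2*sqrt(274)/5).
  y = 11/5 + 2*sqrt(274)/5: the earlier basis element becomes x - 14/25 + 2*sqrt(274)/25 = 0, giving x = 14/25 - 2*sqrt(274)/25 — point (14/25 - 2*sqrt(274)/25, 11/5 + 2*sqrt(274)/5).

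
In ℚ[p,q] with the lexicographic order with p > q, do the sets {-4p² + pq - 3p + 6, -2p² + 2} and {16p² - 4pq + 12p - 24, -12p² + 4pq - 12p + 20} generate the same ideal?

Two ideals are equal iff their reduced Gröbner bases coincide (the reduced basis is unique for a fixed ordering).
Buchberger on the first generating set:
f_1 = -4p² + pq - 3p + 6, LT = p².
f_2 = -2p² + 2, LT = p².

S(f_1,f_2): lcm = p². S = -¼pq + ¾p - ½.
  leading term pq: no divisor's leading term divides it; move -¼pq to the remainder.
  leading term p: no divisor's leading term divides it; move ¾p to the remainder.
  leading term 1: no divisor's leading term divides it; move -½ to the remainder.
  remainder -¼pq + ¾p - ½ ≠ 0; add g_3 = -¼pq + ¾p - ½ to the basis.

S(f_1,g_3): lcm = p²q. S = 3p² - ¼pq² + ¾pq - 2p - 3/2q.
  leading term p²: subtract (-¾)·f_1 from 3p² - ¼pq² + ¾pq - 2p - 3/2q → -¼pq² + 3/2pq - 17/4p - 3/2q + 9/2
  leading term pq²: subtract (q)·g_3 from -¼pq² + 3/2pq - 17/4p - 3/2q + 9/2 → ¾pq - 17/4p - q + 9/2
  leading term pq: subtract (-3)·g_3 from ¾pq - 17/4p - q + 9/2 → -2p - q + 3
  leading term p: no divisor's leading term divides it; move -2p to the remainder.
  leading term q: no divisor's leading term divides it; move -q to the remainder.
  leading term 1: no divisor's leading term divides it; move 3 to the remainder.
  remainder -2p - q + 3 ≠ 0; add g_4 = -2p - q + 3 to the basis.

S(g_3,g_4): lcm = pq. S = -3p - ½q² + 3/2q + 2.
  leading term p: subtract (3/2)·g_4 from -3p - ½q² + 3/2q + 2 → -½q² + 3q - 5/2
  leading term q²: no divisor's leading term divides it; move -½q² to the remainder.
  leading term q: no divisor's leading term divides it; move 3q to the remainder.
  leading term 1: no divisor's leading term divides it; move -5/2 to the remainder.
  remainder -½q² + 3q - 5/2 ≠ 0; add g_5 = -½q² + 3q - 5/2 to the basis.

The other S-polynomials (S(f_2,g_3), S(f_1,g_4), S(f_2,g_4), S(f_1,g_5), S(f_2,g_5), S(g_3,g_5), S(g_4,g_5)) all reduce to 0 modulo the current basis, so we have a Gröbner basis.
Inter-reduce: drop elements whose leading term is divisible by another's, tail-reduce, and make monic.
Reduced Gröbner basis: {p + ½q - 3/2, q² - 6q + 5}.

Buchberger on the second generating set:
h_1 = 16p² - 4pq + 12p - 24, LT = p².
h_2 = -12p² + 4pq - 12p + 20, LT = p².

S(h_1,h_2): lcm = p². S = 1/12pq - ¼p + ⅙.
  leading term pq: no divisor's leading term divides it; move 1/12pq to the remainder.
  leading term p: no divisor's leading term divides it; move -¼p to the remainder.
  leading term 1: no divisor's leading term divides it; move ⅙ to the remainder.
  remainder 1/12pq - ¼p + ⅙ ≠ 0; add k_3 = 1/12pq - ¼p + ⅙ to the basis.

S(h_1,k_3): lcm = p²q. S = 3p² - ¼pq² + ¾pq - 2p - 3/2q.
  leading term p²: subtract (3/16)·h_1 from 3p² - ¼pq² + ¾pq - 2p - 3/2q → -¼pq² + 3/2pq - 17/4p - 3/2q + 9/2
  leading term pq²: subtract (-3q)·k_3 from -¼pq² + 3/2pq - 17/4p - 3/2q + 9/2 → ¾pq - 17/4p - q + 9/2
  leading term pq: subtract (9)·k_3 from ¾pq - 17/4p - q + 9/2 → -2p - q + 3
  leading term p: no divisor's leading term divides it; move -2p to the remainder.
  leading term q: no divisor's leading term divides it; move -q to the remainder.
  leading term 1: no divisor's leading term divides it; move 3 to the remainder.
  remainder -2p - q + 3 ≠ 0; add k_4 = -2p - q + 3 to the basis.

S(k_3,k_4): lcm = pq. S = -3p - ½q² + 3/2q + 2.
  leading term p: subtract (3/2)·k_4 from -3p - ½q² + 3/2q + 2 → -½q² + 3q - 5/2
  leading term q²: no divisor's leading term divides it; move -½q² to the remainder.
  leading term q: no divisor's leading term divides it; move 3q to the remainder.
  leading term 1: no divisor's leading term divides it; move -5/2 to the remainder.
  remainder -½q² + 3q - 5/2 ≠ 0; add k_5 = -½q² + 3q - 5/2 to the basis.

The other S-polynomials (S(h_2,k_3), S(h_1,k_4), S(h_2,k_4), S(h_1,k_5), S(h_2,k_5), S(k_3,k_5), S(k_4,k_5)) all reduce to 0 modulo the current basis, so we have a Gröbner basis.
Inter-reduce: drop elements whose leading term is divisible by another's, tail-reduce, and make monic.
Reduced Gröbner basis: {p + ½q - 3/2, q² - 6q + 5}.

These coincide, so the ideals are equal.

Yes, the ideals are equal.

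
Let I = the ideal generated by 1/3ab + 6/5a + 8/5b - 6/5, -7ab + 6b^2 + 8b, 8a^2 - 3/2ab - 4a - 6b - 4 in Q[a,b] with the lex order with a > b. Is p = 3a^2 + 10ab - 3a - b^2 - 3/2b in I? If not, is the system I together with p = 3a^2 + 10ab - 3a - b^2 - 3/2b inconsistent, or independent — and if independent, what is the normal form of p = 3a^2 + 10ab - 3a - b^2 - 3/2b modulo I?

First compute the reduced Gröbner basis of I by Buchberger's algorithm.
f_1 = 1/3ab + 6/5a + 8/5b - 6/5, LT = ab.
f_2 = -7ab + 6b^2 + 8b, LT = ab.
f_3 = 8a^2 - 3/2ab - 4a - 6b - 4, LT = a^2.

S(f_1,f_2): lcm = ab. S = 18/5a + 6/7b^2 + 208/35b - 18/5.
  reduce S modulo (f_1, f_2, f_3):
  remainder 18/5a + 6/7b^2 + 208/35b - 18/5 ≠ 0; add h_4 = 18/5a + 6/7b^2 + 208/35b - 18/5 to the basis.

S(f_1,f_3): lcm = a^2b. S = 18/5a^2 + 3/16ab^2 + 53/10ab - 18/5a + 3/4b^2 + 1/2b.
  reduce S modulo (f_1, f_2, f_3, h_4):
  remainder 135/28b^2 + 3613/280b ≠ 0; add h_5 = 135/28b^2 + 3613/280b to the basis.

S(f_2,f_3): lcm = a^2b. S = -75/112ab^2 - 9/14ab + 3/4b^2 + 1/2b.
  reduce S modulo (f_1, f_2, f_3, h_4, h_5):
  remainder -183397/12600b ≠ 0; add h_6 = -183397/12600b to the basis.

The other S-polynomials (S(f_1,h_4), S(f_2,h_4), S(f_3,h_4), S(f_1,h_5), S(f_2,h_5), S(f_3,h_5), S(h_4,h_5), S(f_1,h_6), S(f_2,h_6), S(f_3,h_6), S(h_4,h_6), S(h_5,h_6)) all reduce to 0 modulo the current basis, so we have a Gröbner basis.
Inter-reduce: drop elements whose leading term is divisible by another's, tail-reduce, and make monic.
Reduced Gröbner basis: {a - 1, b}.
Label its elements g_1 = a - 1, g_2 = b.

Reduce p = 3a^2 + 10ab - 3a - b^2 - 3/2b modulo G:
  leading term a^2: subtract (3a)·g_1 from 3a^2 + 10ab - 3a - b^2 - 3/2b → 10ab - b^2 - 3/2b
  leading term ab: subtract (10b)·g_1 from 10ab - b^2 - 3/2b → -b^2 + 17/2b
  leading term b^2: subtract (-b)·g_2 from -b^2 + 17/2b → 17/2b
  leading term b: subtract (17/2)·g_2 from 17/2b → 0
  normal form = 0.
Since the normal form is 0, p ∈ I.

Ideal membership is decidable via reduction modulo a Gröbner basis.

3a^2 + 10ab - 3a - b^2 - 3/2b lies in I (it reduces to 0).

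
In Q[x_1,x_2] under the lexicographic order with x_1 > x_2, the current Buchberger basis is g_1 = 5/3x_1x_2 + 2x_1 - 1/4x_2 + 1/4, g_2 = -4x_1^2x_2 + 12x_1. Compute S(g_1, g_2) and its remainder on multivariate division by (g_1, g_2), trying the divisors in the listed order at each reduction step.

lcm(LM(g_1), LM(g_2)) = x_1^2x_2.
S = (lcm/LT(g_1))·g_1 − (lcm/LT(g_2))·g_2 = 6/5x_1^2 - 3/20x_1x_2 + 63/20x_1.
Reduce S modulo (g_1, g_2) in that order:
  leading term x_1^2: no divisor's leading term divides it; move 6/5x_1^2 to the remainder.
  leading term x_1x_2: subtract (-9/100)·g_1 from -3/20x_1x_2 + 63/20x_1 → 333/100x_1 - 9/400x_2 + 9/400
  leading term x_1: no divisor's leading term divides it; move 333/100x_1 to the remainder.
  leading term x_2: no divisor's leading term divides it; move -9/400x_2 to the remainder.
  leading term 1: no divisor's leading term divides it; move 9/400 to the remainder.
The remainder 6/5x_1^2 + 333/100x_1 - 9/400x_2 + 9/400 is nonzero, so it would be added as the next basis element.

S(g_1, g_2) = 6/5x_1^2 - 3/20x_1x_2 + 63/20x_1; remainder on division = 6/5x_1^2 + 333/100x_1 - 9/400x_2 + 9/400.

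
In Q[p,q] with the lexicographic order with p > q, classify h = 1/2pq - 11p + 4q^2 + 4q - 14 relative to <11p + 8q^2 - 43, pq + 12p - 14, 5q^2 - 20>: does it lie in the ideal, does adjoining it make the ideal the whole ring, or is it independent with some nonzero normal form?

First compute the reduced Gröbner basis of I by Buchberger's algorithm.
f_1 = 11p + 8q^2 - 43, LT = p.
f_2 = pq + 12p - 14, LT = pq.
f_3 = 5q^2 - 20, LT = q^2.

S(f_1,f_2): lcm = pq. S = -12p + 8/11q^3 - 43/11q + 14.
  leading term p: subtract (-12/11)·f_1 from -12p + 8/11q^3 - 43/11q + 14 → 8/11q^3 + 96/11q^2 - 43/11q - 362/11
  leading term q^3: subtract (8/55q)·f_3 from 8/11q^3 + 96/11q^2 - 43/11q - 362/11 → 96/11q^2 - q - 362/11
  leading term q^2: subtract (96/55)·f_3 from 96/11q^2 - q - 362/11 → -q + 2
  leading term q: no divisor's leading term divides it; move -q to the remainder.
  leading term 1: no divisor's leading term divides it; move 2 to the remainder.
  remainder -q + 2 ≠ 0; add k_4 = -q + 2 to the basis.

S(f_1,f_3): leading monomials are coprime, so the S-polynomial reduces to 0 (Buchberger's first criterion).
S(f_2,f_3): lcm = pq^2. S = 12pq + 4p - 14q.
  leading term pq: subtract (12/11q)·f_1 from 12pq + 4p - 14q → 4p - 96/11q^3 + 362/11q
  leading term p: subtract (4/11)·f_1 from 4p - 96/11q^3 + 362/11q → -96/11q^3 - 32/11q^2 + 362/11q + 172/11
  leading term q^3: subtract (-96/55q)·f_3 from -96/11q^3 - 32/11q^2 + 362/11q + 172/11 → -32/11q^2 - 2q + 172/11
  leading term q^2: subtract (-32/55)·f_3 from -32/11q^2 - 2q + 172/11 → -2q + 4
  leading term q: subtract (2)·k_4 from -2q + 4 → 0
  remainder 0.

S(f_1,k_4): leading monomials are coprime, so the S-polynomial reduces to 0 (Buchberger's first criterion).
S(f_2,k_4): lcm = pq. S = 14p - 14.
  leading term p: subtract (14/11)·f_1 from 14p - 14 → -112/11q^2 + 448/11
  leading term q^2: subtract (-112/55)·f_3 from -112/11q^2 + 448/11 → 0
  remainder 0.

S(f_3,k_4): lcm = q^2. S = 2q - 4.
  leading term q: subtract (-2)·k_4 from 2q - 4 → 0
  remainder 0.

Every S-polynomial of the final basis reduces to 0, so we have a Gröbner basis.
Inter-reduce: drop elements whose leading term is divisible by another's, tail-reduce, and make monic.
Reduced Gröbner basis: {p - 1, q - 2}.
Label its elements g_1 = p - 1, g_2 = q - 2.

Reduce h = 1/2pq - 11p + 4q^2 + 4q - 14 modulo G:
  leading term pq: subtract (1/2q)·g_1 from 1/2pq - 11p + 4q^2 + 4q - 14 → -11p + 4q^2 + 9/2q - 14
  leading term p: subtract (-11)·g_1 from -11p + 4q^2 + 9/2q - 14 → 4q^2 + 9/2q - 25
  leading term q^2: subtract (4q)·g_2 from 4q^2 + 9/2q - 25 → 25/2q - 25
  leading term q: subtract (25/2)·g_2 from 25/2q - 25 → 0
  normal form = 0.
Since the normal form is 0, h ∈ I.

Ideal membership is decidable via reduction modulo a Gröbner basis.

1/2pq - 11p + 4q^2 + 4q - 14 lies in I (it reduces to 0).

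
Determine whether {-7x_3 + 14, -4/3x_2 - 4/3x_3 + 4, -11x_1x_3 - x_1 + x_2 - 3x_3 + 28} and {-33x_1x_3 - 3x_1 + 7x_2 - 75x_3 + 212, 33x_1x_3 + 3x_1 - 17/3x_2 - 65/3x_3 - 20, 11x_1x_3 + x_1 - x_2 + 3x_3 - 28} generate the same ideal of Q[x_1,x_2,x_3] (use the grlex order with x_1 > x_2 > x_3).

Yes, the ideals are equal.

Two ideals are equal iff their reduced Gröbner bases coincide (the reduced basis is unique for a fixed ordering).
Buchberger on the first generating set:
f_1 = -7x_3 + 14, LT = x_3.
f_2 = -4/3x_2 - 4/3x_3 + 4, LT = x_2.
f_3 = -11x_1x_3 - x_1 + x_2 - 3x_3 + 28, LT = x_1x_3.

S(f_1,f_3): lcm = x_1x_3. S = -23/11x_1 + 1/11x_2 - 3/11x_3 + 28/11.
  leading term x_1: no divisor's leading term divides it; move -23/11x_1 to the remainder.
  leading term x_2: subtract (-3/44)·f_2 from 1/11x_2 - 3/11x_3 + 28/11 → -4/11x_3 + 31/11
  leading term x_3: subtract (4/77)·f_1 from -4/11x_3 + 31/11 → 23/11
  leading term 1: no divisor's leading term divides it; move 23/11 to the remainder.
  remainder -23/11x_1 + 23/11 ≠ 0; add g_4 = -23/11x_1 + 23/11 to the basis.

The other S-polynomials (S(f_1,f_2), S(f_2,f_3), S(f_1,g_4), S(f_2,g_4), S(f_3,g_4)) all reduce to 0 modulo the current basis, so we have a Gröbner basis.
Inter-reduce: drop elements whose leading term is divisible by another's, tail-reduce, and make monic.
Reduced Gröbner basis: {x_1 - 1, x_2 - 1, x_3 - 2}.

Buchberger on the second generating set:
h_1 = -33x_1x_3 - 3x_1 + 7x_2 - 75x_3 + 212, LT = x_1x_3.
h_2 = 33x_1x_3 + 3x_1 - 17/3x_2 - 65/3x_3 - 20, LT = x_1x_3.
h_3 = 11x_1x_3 + x_1 - x_2 + 3x_3 - 28, LT = x_1x_3.

S(h_1,h_2): lcm = x_1x_3. S = -4/99x_2 + 290/99x_3 - 64/11.
  leading term x_2: no divisor's leading term divides it; move -4/99x_2 to the remainder.
  leading term x_3: no divisor's leading term divides it; move 290/99x_3 to the remainder.
  leading term 1: no divisor's leading term divides it; move -64/11 to the remainder.
  remainder -4/99x_2 + 290/99x_3 - 64/11 ≠ 0; add k_4 = -4/99x_2 + 290/99x_3 - 64/11 to the basis.

S(h_1,h_3): lcm = x_1x_3. S = -4/33x_2 + 2x_3 - 128/33.
  leading term x_2: subtract (3)·k_4 from -4/33x_2 + 2x_3 - 128/33 → -224/33x_3 + 448/33
  leading term x_3: no divisor's leading term divides it; move -224/33x_3 to the remainder.
  leading term 1: no divisor's leading term divides it; move 448/33 to the remainder.
  remainder -224/33x_3 + 448/33 ≠ 0; add k_5 = -224/33x_3 + 448/33 to the basis.

S(h_1,k_5): lcm = x_1x_3. S = 23/11x_1 - 7/33x_2 + 25/11x_3 - 212/33.
  leading term x_1: no divisor's leading term divides it; move 23/11x_1 to the remainder.
  leading term x_2: subtract (21/4)·k_4 from -7/33x_2 + 25/11x_3 - 212/33 → -865/66x_3 + 796/33
  leading term x_3: subtract (865/448)·k_5 from -865/66x_3 + 796/33 → -23/11
  leading term 1: no divisor's leading term divides it; move -23/11 to the remainder.
  remainder 23/11x_1 - 23/11 ≠ 0; add k_6 = 23/11x_1 - 23/11 to the basis.

The other S-polynomials (S(h_2,h_3), S(h_1,k_4), S(h_2,k_4), S(h_3,k_4), S(h_2,k_5), S(h_3,k_5), S(k_4,k_5), S(h_1,k_6), S(h_2,k_6), S(h_3,k_6), S(k_4,k_6), S(k_5,k_6)) all reduce to 0 modulo the current basis, so we have a Gröbner basis.
Inter-reduce: drop elements whose leading term is divisible by another's, tail-reduce, and make monic.
Reduced Gröbner basis: {x_1 - 1, x_2 - 1, x_3 - 2}.

Same reduced basis, so the two generating sets span the same ideal.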